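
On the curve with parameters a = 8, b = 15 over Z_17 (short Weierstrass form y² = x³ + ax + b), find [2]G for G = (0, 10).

tangent at (0, 10): λ = (3·0² + 8)/(2·10) ≡ 8/3. 3⁻¹ ≡ 6 (mod 17), so λ ≡ 8·6 ≡ 14.
  x = λ² - 0 - 0 = 196 - 0 ≡ 9; y = λ·(0 - 9) - 10 ≡ 0. → (9, 0)

(9, 0)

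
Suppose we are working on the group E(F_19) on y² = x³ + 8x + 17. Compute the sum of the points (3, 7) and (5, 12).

(3, 12)

(3, 7) + (5, 12). λ = (12 - 7)/(5 - 3) ≡ 5/2 mod 19. 2⁻¹ ≡ 10 (mod 19) since 2·10 = 20 ≡ 1, so λ ≡ 12.
  x = λ² - 3 - 5 = 144 - 8 ≡ 3; y = λ·(3 - 3) - 7 ≡ 12. → (3, 12)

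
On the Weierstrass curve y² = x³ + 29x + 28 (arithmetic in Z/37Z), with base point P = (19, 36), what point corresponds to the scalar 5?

(0, 18)

Repeated addition: build up to 5P.
2P: tangent at (19, 36): λ = (3·19² + 29)/(2·36) ≡ 2/35. 35⁻¹ ≡ 18 (mod 37) since 35·18 = 630 ≡ 1, so λ ≡ 2·18 ≡ 36.
  x = λ² - 19 - 19 = 1296 - 38 ≡ 0; y = λ·(19 - 0) - 36 ≡ 19. → (0, 19)
3P: (0, 19) + (19, 36). λ = (36 - 19)/(19 - 0) ≡ 17/19 mod 37. 19⁻¹ ≡ 2 (mod 37) since 19·2 = 38 ≡ 1, so λ ≡ 34.
  x = λ² - 0 - 19 = 1156 - 19 ≡ 27; y = λ·(0 - 27) - 19 ≡ 25. → (27, 25)
4P: (27, 25) + (19, 36). λ = (36 - 25)/(19 - 27) ≡ 11/29 mod 37. 29⁻¹ ≡ 23 (mod 37) since 29·23 = 667 ≡ 1, so λ ≡ 31.
  x = λ² - 27 - 19 = 961 - 46 ≡ 27; y = λ·(27 - 27) - 25 ≡ 12. → (27, 12)
5P: (27, 12) + (19, 36). λ = (36 - 12)/(19 - 27) ≡ 24/29 mod 37. 29⁻¹ ≡ 23 (mod 37) since 29·23 = 667 ≡ 1, so λ ≡ 34.
  x = λ² - 27 - 19 = 1156 - 46 ≡ 0; y = λ·(27 - 0) - 12 ≡ 18. → (0, 18)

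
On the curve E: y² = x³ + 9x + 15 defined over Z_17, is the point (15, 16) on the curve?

y² = 16² ≡ 1; x³ + 9x + 15 = 3525 ≡ 6 (mod 17). 1 ≠ 6.

no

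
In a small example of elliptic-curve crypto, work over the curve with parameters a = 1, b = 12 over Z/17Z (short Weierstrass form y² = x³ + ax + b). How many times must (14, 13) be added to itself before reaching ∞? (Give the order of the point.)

3

2P: tangent at (14, 13): λ = (3·14² + 1)/(2·13) ≡ 11/9. 9⁻¹ ≡ 2 (mod 17) since 9·2 = 18 ≡ 1, so λ ≡ 11·2 ≡ 5.
  x = λ² - 14 - 14 = 25 - 28 ≡ 14; y = λ·(14 - 14) - 13 ≡ 4. → (14, 4)
3P: (14, 4) + (14, 13): same x and y₁ ≡ -y₂, so the sum is ∞.
3P = ∞, so the order is 3.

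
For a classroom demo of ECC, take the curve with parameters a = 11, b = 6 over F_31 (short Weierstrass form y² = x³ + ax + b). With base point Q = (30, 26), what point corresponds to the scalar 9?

Repeated addition: build up to 9Q.
2Q: tangent at (30, 26): λ = (3·30² + 11)/(2·26) ≡ 14/21. 21⁻¹ ≡ 3 (mod 31), so λ ≡ 14·3 ≡ 11.
  x = λ² - 30 - 30 = 121 - 60 ≡ 30; y = λ·(30 - 30) - 26 ≡ 5. → (30, 5)
3Q: (30, 5) + (30, 26): same x and y₁ ≡ -y₂, so the sum is O.
4Q: O + (30, 26) = (30, 26) (identity).
5Q: tangent at (30, 26): λ = (3·30² + 11)/(2·26) ≡ 14/21. 21⁻¹ ≡ 3 (mod 31), so λ ≡ 14·3 ≡ 11.
  x = λ² - 30 - 30 = 121 - 60 ≡ 30; y = λ·(30 - 30) - 26 ≡ 5. → (30, 5)
6Q: (30, 5) + (30, 26): same x and y₁ ≡ -y₂, so the sum is O.
7Q: O + (30, 26) = (30, 26) (identity).
8Q: tangent at (30, 26): λ = (3·30² + 11)/(2·26) ≡ 14/21. 21⁻¹ ≡ 3 (mod 31) since 21·3 = 63 ≡ 1, so λ ≡ 14·3 ≡ 11.
  x = λ² - 30 - 30 = 121 - 60 ≡ 30; y = λ·(30 - 30) - 26 ≡ 5. → (30, 5)
9Q: (30, 5) + (30, 26): same x and y₁ ≡ -y₂, so the sum is O.

O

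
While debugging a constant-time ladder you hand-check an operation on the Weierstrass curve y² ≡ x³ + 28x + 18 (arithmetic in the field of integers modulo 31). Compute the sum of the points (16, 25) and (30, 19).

(16, 25) + (30, 19). λ = (19 - 25)/(30 - 16) ≡ 25/14 mod 31. 14⁻¹ ≡ 20 (mod 31) since 14·20 = 280 ≡ 1, so λ ≡ 4.
  x = λ² - 16 - 30 = 16 - 46 ≡ 1; y = λ·(16 - 1) - 25 ≡ 4. → (1, 4)

(1, 4)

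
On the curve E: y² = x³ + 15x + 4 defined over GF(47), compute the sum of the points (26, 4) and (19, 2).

(26, 4) + (19, 2). λ = (2 - 4)/(19 - 26) ≡ 45/40 mod 47. 40⁻¹ ≡ 20 (mod 47), so λ ≡ 7.
  x = λ² - 26 - 19 = 49 - 45 ≡ 4; y = λ·(26 - 4) - 4 ≡ 9. → (4, 9)

(4, 9)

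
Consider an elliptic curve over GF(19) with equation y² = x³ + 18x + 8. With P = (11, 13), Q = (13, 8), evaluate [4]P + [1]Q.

(15, 10)

First 4P:
Double-and-add on 4 = (100)₂. Start with P = (11, 13) for the leading 1-bit.
double: tangent at (11, 13): λ = (3·11² + 18)/(2·13) ≡ 1/7. 7⁻¹ ≡ 11 (mod 19), so λ ≡ 1·11 ≡ 11.
  x = λ² - 11 - 11 = 121 - 22 ≡ 4; y = λ·(11 - 4) - 13 ≡ 7. → (4, 7)
double: tangent at (4, 7): λ = (3·4² + 18)/(2·7) ≡ 9/14. 14⁻¹ ≡ 15 (mod 19), so λ ≡ 9·15 ≡ 2.
  x = λ² - 4 - 4 = 4 - 8 ≡ 15; y = λ·(4 - 15) - 7 ≡ 9. → (15, 9)
4P = (15, 9).
Finally 4P + Q:
(15, 9) + (13, 8). λ = (8 - 9)/(13 - 15) ≡ 18/17 mod 19. 17⁻¹ ≡ 9 (mod 19) since 17·9 = 153 ≡ 1, so λ ≡ 10.
  x = λ² - 15 - 13 = 100 - 28 ≡ 15; y = λ·(15 - 15) - 9 ≡ 10. → (15, 10)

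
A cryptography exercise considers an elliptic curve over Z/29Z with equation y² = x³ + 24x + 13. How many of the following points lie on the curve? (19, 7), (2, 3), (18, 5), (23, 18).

1

(19, 7): 7² ≡ 20, rhs ≡ 20 → on.
(2, 3): 3² ≡ 9, rhs ≡ 11 → off.
(18, 5): 5² ≡ 25, rhs ≡ 13 → off.
(23, 18): 18² ≡ 5, rhs ≡ 1 → off.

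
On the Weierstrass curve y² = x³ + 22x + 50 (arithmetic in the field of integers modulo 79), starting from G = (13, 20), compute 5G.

(63, 42)

Double-and-add on 5 = (101)₂. Start with G = (13, 20) for the leading 1-bit.
double: tangent at (13, 20): λ = (3·13² + 22)/(2·20) ≡ 55/40. 40⁻¹ ≡ 2 (mod 79) since 40·2 = 80 ≡ 1, so λ ≡ 55·2 ≡ 31.
  x = λ² - 13 - 13 = 961 - 26 ≡ 66; y = λ·(13 - 66) - 20 ≡ 75. → (66, 75)
double: tangent at (66, 75): λ = (3·66² + 22)/(2·75) ≡ 55/71. 71⁻¹ ≡ 69 (mod 79), so λ ≡ 55·69 ≡ 3.
  x = λ² - 66 - 66 = 9 - 132 ≡ 35; y = λ·(66 - 35) - 75 ≡ 18. → (35, 18)
add G: (35, 18) + (13, 20). λ = (20 - 18)/(13 - 35) ≡ 2/57 mod 79. 57⁻¹ ≡ 61 (mod 79), so λ ≡ 43.
  x = λ² - 35 - 13 = 1849 - 48 ≡ 63; y = λ·(35 - 63) - 18 ≡ 42. → (63, 42)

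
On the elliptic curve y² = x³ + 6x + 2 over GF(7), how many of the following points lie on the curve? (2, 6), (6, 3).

(2, 6): 6² ≡ 1, rhs ≡ 1 → on.
(6, 3): 3² ≡ 2, rhs ≡ 2 → on.

2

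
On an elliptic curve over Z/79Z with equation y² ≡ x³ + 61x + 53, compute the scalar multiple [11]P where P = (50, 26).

(5, 76)

Repeated addition: build up to 11P.
2P: tangent at (50, 26): λ = (3·50² + 61)/(2·26) ≡ 56/52. 52⁻¹ ≡ 38 (mod 79), so λ ≡ 56·38 ≡ 74.
  x = λ² - 50 - 50 = 5476 - 100 ≡ 4; y = λ·(50 - 4) - 26 ≡ 60. → (4, 60)
3P: (4, 60) + (50, 26). λ = (26 - 60)/(50 - 4) ≡ 45/46 mod 79. 46⁻¹ ≡ 67 (mod 79) since 46·67 = 3082 ≡ 1, so λ ≡ 13.
  x = λ² - 4 - 50 = 169 - 54 ≡ 36; y = λ·(4 - 36) - 60 ≡ 77. → (36, 77)
4P: (36, 77) + (50, 26). λ = (26 - 77)/(50 - 36) ≡ 28/14 mod 79. 14⁻¹ ≡ 17 (mod 79), so λ ≡ 2.
  x = λ² - 36 - 50 = 4 - 86 ≡ 76; y = λ·(36 - 76) - 77 ≡ 1. → (76, 1)
5P: (76, 1) + (50, 26). λ = (26 - 1)/(50 - 76) ≡ 25/53 mod 79. 53⁻¹ ≡ 3 (mod 79), so λ ≡ 75.
  x = λ² - 76 - 50 = 5625 - 126 ≡ 48; y = λ·(76 - 48) - 1 ≡ 45. → (48, 45)
6P: (48, 45) + (50, 26). λ = (26 - 45)/(50 - 48) ≡ 60/2 mod 79. 2⁻¹ ≡ 40 (mod 79), so λ ≡ 30.
  x = λ² - 48 - 50 = 900 - 98 ≡ 12; y = λ·(48 - 12) - 45 ≡ 8. → (12, 8)
7P: (12, 8) + (50, 26). λ = (26 - 8)/(50 - 12) ≡ 18/38 mod 79. 38⁻¹ ≡ 52 (mod 79), so λ ≡ 67.
  x = λ² - 12 - 50 = 4489 - 62 ≡ 3; y = λ·(12 - 3) - 8 ≡ 42. → (3, 42)
8P: (3, 42) + (50, 26). λ = (26 - 42)/(50 - 3) ≡ 63/47 mod 79. 47⁻¹ ≡ 37 (mod 79), so λ ≡ 40.
  x = λ² - 3 - 50 = 1600 - 53 ≡ 46; y = λ·(3 - 46) - 42 ≡ 55. → (46, 55)
9P: (46, 55) + (50, 26). λ = (26 - 55)/(50 - 46) ≡ 50/4 mod 79. 4⁻¹ ≡ 20 (mod 79), so λ ≡ 52.
  x = λ² - 46 - 50 = 2704 - 96 ≡ 1; y = λ·(46 - 1) - 55 ≡ 73. → (1, 73)
10P: (1, 73) + (50, 26). λ = (26 - 73)/(50 - 1) ≡ 32/49 mod 79. 49⁻¹ ≡ 50 (mod 79) since 49·50 = 2450 ≡ 1, so λ ≡ 20.
  x = λ² - 1 - 50 = 400 - 51 ≡ 33; y = λ·(1 - 33) - 73 ≡ 77. → (33, 77)
11P: (33, 77) + (50, 26). λ = (26 - 77)/(50 - 33) ≡ 28/17 mod 79. 17⁻¹ ≡ 14 (mod 79), so λ ≡ 76.
  x = λ² - 33 - 50 = 5776 - 83 ≡ 5; y = λ·(33 - 5) - 77 ≡ 76. → (5, 76)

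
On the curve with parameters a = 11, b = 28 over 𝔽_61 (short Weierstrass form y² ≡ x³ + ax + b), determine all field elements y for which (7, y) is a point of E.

x³ + 11x + 28 = 448 ≡ 21 (mod 61).
21 is a non-residue mod 61; no y exists.

none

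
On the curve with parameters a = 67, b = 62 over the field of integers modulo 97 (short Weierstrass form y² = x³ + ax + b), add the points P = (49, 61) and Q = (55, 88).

(49, 61) + (55, 88). λ = (88 - 61)/(55 - 49) ≡ 27/6 mod 97. 6⁻¹ ≡ 81 (mod 97), so λ ≡ 53.
  x = λ² - 49 - 55 = 2809 - 104 ≡ 86; y = λ·(49 - 86) - 61 ≡ 15. → (86, 15)

(86, 15)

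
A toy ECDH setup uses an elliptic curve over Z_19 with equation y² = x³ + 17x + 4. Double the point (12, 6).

(15, 10)

tangent at (12, 6): λ = (3·12² + 17)/(2·6) ≡ 12/12. 12⁻¹ ≡ 8 (mod 19), so λ ≡ 12·8 ≡ 1.
  x = λ² - 12 - 12 = 1 - 24 ≡ 15; y = λ·(12 - 15) - 6 ≡ 10. → (15, 10)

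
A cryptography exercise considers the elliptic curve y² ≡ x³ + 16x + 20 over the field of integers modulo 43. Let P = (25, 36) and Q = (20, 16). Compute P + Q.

(14, 8)

(25, 36) + (20, 16). λ = (16 - 36)/(20 - 25) ≡ 23/38 mod 43. 38⁻¹ ≡ 17 (mod 43) since 38·17 = 646 ≡ 1, so λ ≡ 4.
  x = λ² - 25 - 20 = 16 - 45 ≡ 14; y = λ·(25 - 14) - 36 ≡ 8. → (14, 8)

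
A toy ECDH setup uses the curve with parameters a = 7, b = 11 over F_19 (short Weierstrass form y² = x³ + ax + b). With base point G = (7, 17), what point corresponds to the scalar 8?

O

Repeated addition: build up to 8G.
2G: tangent at (7, 17): λ = (3·7² + 7)/(2·17) ≡ 2/15. 15⁻¹ ≡ 14 (mod 19) since 15·14 = 210 ≡ 1, so λ ≡ 2·14 ≡ 9.
  x = λ² - 7 - 7 = 81 - 14 ≡ 10; y = λ·(7 - 10) - 17 ≡ 13. → (10, 13)
3G: (10, 13) + (7, 17). λ = (17 - 13)/(7 - 10) ≡ 4/16 mod 19. 16⁻¹ ≡ 6 (mod 19), so λ ≡ 5.
  x = λ² - 10 - 7 = 25 - 17 ≡ 8; y = λ·(10 - 8) - 13 ≡ 16. → (8, 16)
4G: (8, 16) + (7, 17). λ = (17 - 16)/(7 - 8) ≡ 1/18 mod 19. 18⁻¹ ≡ 18 (mod 19) since 18·18 = 324 ≡ 1, so λ ≡ 18.
  x = λ² - 8 - 7 = 324 - 15 ≡ 5; y = λ·(8 - 5) - 16 ≡ 0. → (5, 0)
5G: (5, 0) + (7, 17). λ = (17 - 0)/(7 - 5) ≡ 17/2 mod 19. 2⁻¹ ≡ 10 (mod 19), so λ ≡ 18.
  x = λ² - 5 - 7 = 324 - 12 ≡ 8; y = λ·(5 - 8) - 0 ≡ 3. → (8, 3)
6G: (8, 3) + (7, 17). λ = (17 - 3)/(7 - 8) ≡ 14/18 mod 19. 18⁻¹ ≡ 18 (mod 19), so λ ≡ 5.
  x = λ² - 8 - 7 = 25 - 15 ≡ 10; y = λ·(8 - 10) - 3 ≡ 6. → (10, 6)
7G: (10, 6) + (7, 17). λ = (17 - 6)/(7 - 10) ≡ 11/16 mod 19. 16⁻¹ ≡ 6 (mod 19), so λ ≡ 9.
  x = λ² - 10 - 7 = 81 - 17 ≡ 7; y = λ·(10 - 7) - 6 ≡ 2. → (7, 2)
8G: (7, 2) + (7, 17): same x and y₁ ≡ -y₂, so the sum is the point at infinity.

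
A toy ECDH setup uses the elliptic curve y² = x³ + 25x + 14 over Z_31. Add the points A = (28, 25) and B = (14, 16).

(25, 19)

(28, 25) + (14, 16). λ = (16 - 25)/(14 - 28) ≡ 22/17 mod 31. 17⁻¹ ≡ 11 (mod 31), so λ ≡ 25.
  x = λ² - 28 - 14 = 625 - 42 ≡ 25; y = λ·(28 - 25) - 25 ≡ 19. → (25, 19)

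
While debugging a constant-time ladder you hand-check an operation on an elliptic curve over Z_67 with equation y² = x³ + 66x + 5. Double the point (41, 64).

tangent at (41, 64): λ = (3·41² + 66)/(2·64) ≡ 17/61. 61⁻¹ ≡ 11 (mod 67), so λ ≡ 17·11 ≡ 53.
  x = λ² - 41 - 41 = 2809 - 82 ≡ 47; y = λ·(41 - 47) - 64 ≡ 20. → (47, 20)

(47, 20)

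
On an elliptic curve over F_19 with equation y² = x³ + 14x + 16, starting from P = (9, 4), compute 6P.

Double-and-add on 6 = (110)₂. Start with P = (9, 4) for the leading 1-bit.
double: tangent at (9, 4): λ = (3·9² + 14)/(2·4) ≡ 10/8. 8⁻¹ ≡ 12 (mod 19) since 8·12 = 96 ≡ 1, so λ ≡ 10·12 ≡ 6.
  x = λ² - 9 - 9 = 36 - 18 ≡ 18; y = λ·(9 - 18) - 4 ≡ 18. → (18, 18)
add P: (18, 18) + (9, 4). λ = (4 - 18)/(9 - 18) ≡ 5/10 mod 19. 10⁻¹ ≡ 2 (mod 19), so λ ≡ 10.
  x = λ² - 18 - 9 = 100 - 27 ≡ 16; y = λ·(18 - 16) - 18 ≡ 2. → (16, 2)
double: tangent at (16, 2): λ = (3·16² + 14)/(2·2) ≡ 3/4. 4⁻¹ ≡ 5 (mod 19), so λ ≡ 3·5 ≡ 15.
  x = λ² - 16 - 16 = 225 - 32 ≡ 3; y = λ·(16 - 3) - 2 ≡ 3. → (3, 3)

(3, 3)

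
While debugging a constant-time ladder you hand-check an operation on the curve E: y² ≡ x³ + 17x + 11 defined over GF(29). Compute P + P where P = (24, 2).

(17, 14)

tangent at (24, 2): λ = (3·24² + 17)/(2·2) ≡ 5/4. 4⁻¹ ≡ 22 (mod 29) since 4·22 = 88 ≡ 1, so λ ≡ 5·22 ≡ 23.
  x = λ² - 24 - 24 = 529 - 48 ≡ 17; y = λ·(24 - 17) - 2 ≡ 14. → (17, 14)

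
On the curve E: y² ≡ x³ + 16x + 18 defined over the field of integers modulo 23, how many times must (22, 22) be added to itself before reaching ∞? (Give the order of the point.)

2P: tangent at (22, 22): λ = (3·22² + 16)/(2·22) ≡ 19/21. 21⁻¹ ≡ 11 (mod 23) since 21·11 = 231 ≡ 1, so λ ≡ 19·11 ≡ 2.
  x = λ² - 22 - 22 = 4 - 44 ≡ 6; y = λ·(22 - 6) - 22 ≡ 10. → (6, 10)
3P: (6, 10) + (22, 22). λ = (22 - 10)/(22 - 6) ≡ 12/16 mod 23. 16⁻¹ ≡ 13 (mod 23), so λ ≡ 18.
  x = λ² - 6 - 22 = 324 - 28 ≡ 20; y = λ·(6 - 20) - 10 ≡ 14. → (20, 14)
4P: (20, 14) + (22, 22). λ = (22 - 14)/(22 - 20) ≡ 8/2 mod 23. 2⁻¹ ≡ 12 (mod 23) since 2·12 = 24 ≡ 1, so λ ≡ 4.
  x = λ² - 20 - 22 = 16 - 42 ≡ 20; y = λ·(20 - 20) - 14 ≡ 9. → (20, 9)
5P: (20, 9) + (22, 22). λ = (22 - 9)/(22 - 20) ≡ 13/2 mod 23. 2⁻¹ ≡ 12 (mod 23) since 2·12 = 24 ≡ 1, so λ ≡ 18.
  x = λ² - 20 - 22 = 324 - 42 ≡ 6; y = λ·(20 - 6) - 9 ≡ 13. → (6, 13)
6P: (6, 13) + (22, 22). λ = (22 - 13)/(22 - 6) ≡ 9/16 mod 23. 16⁻¹ ≡ 13 (mod 23), so λ ≡ 2.
  x = λ² - 6 - 22 = 4 - 28 ≡ 22; y = λ·(6 - 22) - 13 ≡ 1. → (22, 1)
7P: (22, 1) + (22, 22): same x and y₁ ≡ -y₂, so the sum is ∞.
7P = ∞, so the order is 7.

7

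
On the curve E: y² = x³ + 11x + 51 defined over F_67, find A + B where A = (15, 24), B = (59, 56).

(19, 34)

(15, 24) + (59, 56). λ = (56 - 24)/(59 - 15) ≡ 32/44 mod 67. 44⁻¹ ≡ 32 (mod 67) since 44·32 = 1408 ≡ 1, so λ ≡ 19.
  x = λ² - 15 - 59 = 361 - 74 ≡ 19; y = λ·(15 - 19) - 24 ≡ 34. → (19, 34)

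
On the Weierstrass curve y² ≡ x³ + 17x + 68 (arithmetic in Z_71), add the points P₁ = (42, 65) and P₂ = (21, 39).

(42, 65) + (21, 39). λ = (39 - 65)/(21 - 42) ≡ 45/50 mod 71. 50⁻¹ ≡ 27 (mod 71), so λ ≡ 8.
  x = λ² - 42 - 21 = 64 - 63 ≡ 1; y = λ·(42 - 1) - 65 ≡ 50. → (1, 50)

(1, 50)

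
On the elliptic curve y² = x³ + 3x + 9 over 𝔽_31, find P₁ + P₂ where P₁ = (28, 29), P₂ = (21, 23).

(28, 29) + (21, 23). λ = (23 - 29)/(21 - 28) ≡ 25/24 mod 31. 24⁻¹ ≡ 22 (mod 31), so λ ≡ 23.
  x = λ² - 28 - 21 = 529 - 49 ≡ 15; y = λ·(28 - 15) - 29 ≡ 22. → (15, 22)

(15, 22)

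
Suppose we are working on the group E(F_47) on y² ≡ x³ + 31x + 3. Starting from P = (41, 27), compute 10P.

Double-and-add on 10 = (1010)₂. Start with P = (41, 27) for the leading 1-bit.
double: tangent at (41, 27): λ = (3·41² + 31)/(2·27) ≡ 45/7. 7⁻¹ ≡ 27 (mod 47), so λ ≡ 45·27 ≡ 40.
  x = λ² - 41 - 41 = 1600 - 82 ≡ 14; y = λ·(41 - 14) - 27 ≡ 19. → (14, 19)
double: tangent at (14, 19): λ = (3·14² + 31)/(2·19) ≡ 8/38. 38⁻¹ ≡ 26 (mod 47), so λ ≡ 8·26 ≡ 20.
  x = λ² - 14 - 14 = 400 - 28 ≡ 43; y = λ·(14 - 43) - 19 ≡ 12. → (43, 12)
add P: (43, 12) + (41, 27). λ = (27 - 12)/(41 - 43) ≡ 15/45 mod 47. 45⁻¹ ≡ 23 (mod 47) since 45·23 = 1035 ≡ 1, so λ ≡ 16.
  x = λ² - 43 - 41 = 256 - 84 ≡ 31; y = λ·(43 - 31) - 12 ≡ 39. → (31, 39)
double: tangent at (31, 39): λ = (3·31² + 31)/(2·39) ≡ 0/31. 31⁻¹ ≡ 44 (mod 47), so λ ≡ 0·44 ≡ 0.
  x = λ² - 31 - 31 = 0 - 62 ≡ 32; y = λ·(31 - 32) - 39 ≡ 8. → (32, 8)

(32, 8)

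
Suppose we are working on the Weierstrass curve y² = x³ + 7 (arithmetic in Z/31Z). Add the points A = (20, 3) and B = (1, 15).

(20, 3) + (1, 15). λ = (15 - 3)/(1 - 20) ≡ 12/12 mod 31. 12⁻¹ ≡ 13 (mod 31) since 12·13 = 156 ≡ 1, so λ ≡ 1.
  x = λ² - 20 - 1 = 1 - 21 ≡ 11; y = λ·(20 - 11) - 3 ≡ 6. → (11, 6)

(11, 6)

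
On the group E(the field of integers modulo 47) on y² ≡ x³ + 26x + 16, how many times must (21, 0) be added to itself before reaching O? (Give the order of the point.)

2

2P: (21, 0) + (21, 0): same x and y₁ ≡ -y₂, so the sum is O.
2P = O, so the order is 2.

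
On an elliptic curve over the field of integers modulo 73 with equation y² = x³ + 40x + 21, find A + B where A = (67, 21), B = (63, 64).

(54, 40)

(67, 21) + (63, 64). λ = (64 - 21)/(63 - 67) ≡ 43/69 mod 73. 69⁻¹ ≡ 18 (mod 73) since 69·18 = 1242 ≡ 1, so λ ≡ 44.
  x = λ² - 67 - 63 = 1936 - 130 ≡ 54; y = λ·(67 - 54) - 21 ≡ 40. → (54, 40)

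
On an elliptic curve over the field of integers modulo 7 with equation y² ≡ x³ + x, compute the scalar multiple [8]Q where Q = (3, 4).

Double-and-add on 8 = (1000)₂. Start with Q = (3, 4) for the leading 1-bit.
double: tangent at (3, 4): λ = (3·3² + 1)/(2·4) ≡ 0/1. 1⁻¹ ≡ 1 (mod 7), so λ ≡ 0·1 ≡ 0.
  x = λ² - 3 - 3 = 0 - 6 ≡ 1; y = λ·(3 - 1) - 4 ≡ 3. → (1, 3)
double: tangent at (1, 3): λ = (3·1² + 1)/(2·3) ≡ 4/6. 6⁻¹ ≡ 6 (mod 7), so λ ≡ 4·6 ≡ 3.
  x = λ² - 1 - 1 = 9 - 2 ≡ 0; y = λ·(1 - 0) - 3 ≡ 0. → (0, 0)
double: (0, 0) + (0, 0): same x and y₁ ≡ -y₂, so the sum is O.

O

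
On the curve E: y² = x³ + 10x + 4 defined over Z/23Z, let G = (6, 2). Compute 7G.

(6, 2)

Repeated addition: build up to 7G.
2G: tangent at (6, 2): λ = (3·6² + 10)/(2·2) ≡ 3/4. 4⁻¹ ≡ 6 (mod 23) since 4·6 = 24 ≡ 1, so λ ≡ 3·6 ≡ 18.
  x = λ² - 6 - 6 = 324 - 12 ≡ 13; y = λ·(6 - 13) - 2 ≡ 10. → (13, 10)
3G: (13, 10) + (6, 2). λ = (2 - 10)/(6 - 13) ≡ 15/16 mod 23. 16⁻¹ ≡ 13 (mod 23) since 16·13 = 208 ≡ 1, so λ ≡ 11.
  x = λ² - 13 - 6 = 121 - 19 ≡ 10; y = λ·(13 - 10) - 10 ≡ 0. → (10, 0)
4G: (10, 0) + (6, 2). λ = (2 - 0)/(6 - 10) ≡ 2/19 mod 23. 19⁻¹ ≡ 17 (mod 23), so λ ≡ 11.
  x = λ² - 10 - 6 = 121 - 16 ≡ 13; y = λ·(10 - 13) - 0 ≡ 13. → (13, 13)
5G: (13, 13) + (6, 2). λ = (2 - 13)/(6 - 13) ≡ 12/16 mod 23. 16⁻¹ ≡ 13 (mod 23) since 16·13 = 208 ≡ 1, so λ ≡ 18.
  x = λ² - 13 - 6 = 324 - 19 ≡ 6; y = λ·(13 - 6) - 13 ≡ 21. → (6, 21)
6G: (6, 21) + (6, 2): same x and y₁ ≡ -y₂, so the sum is O.
7G: O + (6, 2) = (6, 2) (identity).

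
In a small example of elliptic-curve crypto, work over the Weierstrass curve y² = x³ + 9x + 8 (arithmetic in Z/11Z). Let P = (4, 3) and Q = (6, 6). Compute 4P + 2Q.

First 4P:
Repeated addition: build up to 4P.
2P: tangent at (4, 3): λ = (3·4² + 9)/(2·3) ≡ 2/6. 6⁻¹ ≡ 2 (mod 11), so λ ≡ 2·2 ≡ 4.
  x = λ² - 4 - 4 = 16 - 8 ≡ 8; y = λ·(4 - 8) - 3 ≡ 3. → (8, 3)
3P: (8, 3) + (4, 3). λ = (3 - 3)/(4 - 8) ≡ 0/7 mod 11. 7⁻¹ ≡ 8 (mod 11) since 7·8 = 56 ≡ 1, so λ ≡ 0.
  x = λ² - 8 - 4 = 0 - 12 ≡ 10; y = λ·(8 - 10) - 3 ≡ 8. → (10, 8)
4P: (10, 8) + (4, 3). λ = (3 - 8)/(4 - 10) ≡ 6/5 mod 11. 5⁻¹ ≡ 9 (mod 11) since 5·9 = 45 ≡ 1, so λ ≡ 10.
  x = λ² - 10 - 4 = 100 - 14 ≡ 9; y = λ·(10 - 9) - 8 ≡ 2. → (9, 2)
4P = (9, 2).
Next 2Q:
Repeated addition: build up to 2Q.
2Q: tangent at (6, 6): λ = (3·6² + 9)/(2·6) ≡ 7/1. 1⁻¹ ≡ 1 (mod 11) since 1·1 = 1 ≡ 1, so λ ≡ 7·1 ≡ 7.
  x = λ² - 6 - 6 = 49 - 12 ≡ 4; y = λ·(6 - 4) - 6 ≡ 8. → (4, 8)
2Q = (4, 8).
Finally 4P + 2Q:
(9, 2) + (4, 8). λ = (8 - 2)/(4 - 9) ≡ 6/6 mod 11. 6⁻¹ ≡ 2 (mod 11) since 6·2 = 12 ≡ 1, so λ ≡ 1.
  x = λ² - 9 - 4 = 1 - 13 ≡ 10; y = λ·(9 - 10) - 2 ≡ 8. → (10, 8)

(10, 8)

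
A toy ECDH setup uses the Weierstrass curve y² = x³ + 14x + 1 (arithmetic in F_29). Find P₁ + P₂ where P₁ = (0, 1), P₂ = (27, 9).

(18, 13)

(0, 1) + (27, 9). λ = (9 - 1)/(27 - 0) ≡ 8/27 mod 29. 27⁻¹ ≡ 14 (mod 29), so λ ≡ 25.
  x = λ² - 0 - 27 = 625 - 27 ≡ 18; y = λ·(0 - 18) - 1 ≡ 13. → (18, 13)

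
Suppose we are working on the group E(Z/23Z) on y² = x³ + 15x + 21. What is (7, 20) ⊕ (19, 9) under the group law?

(21, 12)

(7, 20) + (19, 9). λ = (9 - 20)/(19 - 7) ≡ 12/12 mod 23. 12⁻¹ ≡ 2 (mod 23) since 12·2 = 24 ≡ 1, so λ ≡ 1.
  x = λ² - 7 - 19 = 1 - 26 ≡ 21; y = λ·(7 - 21) - 20 ≡ 12. → (21, 12)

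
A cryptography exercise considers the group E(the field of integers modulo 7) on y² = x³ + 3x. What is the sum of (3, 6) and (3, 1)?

O

The two points share x = 3 and their y-coordinates satisfy 6 + 1 ≡ 0 (mod 7), so they are inverses. Their sum is 𝒪.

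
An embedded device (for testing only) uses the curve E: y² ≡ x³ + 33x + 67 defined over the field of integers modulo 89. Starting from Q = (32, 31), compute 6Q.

Repeated addition: build up to 6Q.
2Q: tangent at (32, 31): λ = (3·32² + 33)/(2·31) ≡ 79/62. 62⁻¹ ≡ 56 (mod 89), so λ ≡ 79·56 ≡ 63.
  x = λ² - 32 - 32 = 3969 - 64 ≡ 78; y = λ·(32 - 78) - 31 ≡ 8. → (78, 8)
3Q: (78, 8) + (32, 31). λ = (31 - 8)/(32 - 78) ≡ 23/43 mod 89. 43⁻¹ ≡ 29 (mod 89), so λ ≡ 44.
  x = λ² - 78 - 32 = 1936 - 110 ≡ 46; y = λ·(78 - 46) - 8 ≡ 65. → (46, 65)
4Q: (46, 65) + (32, 31). λ = (31 - 65)/(32 - 46) ≡ 55/75 mod 89. 75⁻¹ ≡ 19 (mod 89), so λ ≡ 66.
  x = λ² - 46 - 32 = 4356 - 78 ≡ 6; y = λ·(46 - 6) - 65 ≡ 83. → (6, 83)
5Q: (6, 83) + (32, 31). λ = (31 - 83)/(32 - 6) ≡ 37/26 mod 89. 26⁻¹ ≡ 24 (mod 89) since 26·24 = 624 ≡ 1, so λ ≡ 87.
  x = λ² - 6 - 32 = 7569 - 38 ≡ 55; y = λ·(6 - 55) - 83 ≡ 15. → (55, 15)
6Q: (55, 15) + (32, 31). λ = (31 - 15)/(32 - 55) ≡ 16/66 mod 89. 66⁻¹ ≡ 58 (mod 89), so λ ≡ 38.
  x = λ² - 55 - 32 = 1444 - 87 ≡ 22; y = λ·(55 - 22) - 15 ≡ 82. → (22, 82)

(22, 82)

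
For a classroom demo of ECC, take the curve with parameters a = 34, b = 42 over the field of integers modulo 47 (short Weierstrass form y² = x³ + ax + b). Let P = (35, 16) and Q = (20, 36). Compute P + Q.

(46, 30)

(35, 16) + (20, 36). λ = (36 - 16)/(20 - 35) ≡ 20/32 mod 47. 32⁻¹ ≡ 25 (mod 47) since 32·25 = 800 ≡ 1, so λ ≡ 30.
  x = λ² - 35 - 20 = 900 - 55 ≡ 46; y = λ·(35 - 46) - 16 ≡ 30. → (46, 30)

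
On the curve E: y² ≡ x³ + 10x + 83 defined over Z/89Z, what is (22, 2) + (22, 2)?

tangent at (22, 2): λ = (3·22² + 10)/(2·2) ≡ 38/4. 4⁻¹ ≡ 67 (mod 89) since 4·67 = 268 ≡ 1, so λ ≡ 38·67 ≡ 54.
  x = λ² - 22 - 22 = 2916 - 44 ≡ 24; y = λ·(22 - 24) - 2 ≡ 68. → (24, 68)

(24, 68)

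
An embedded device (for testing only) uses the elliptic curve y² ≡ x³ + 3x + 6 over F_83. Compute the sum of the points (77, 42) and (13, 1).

(77, 42) + (13, 1). λ = (1 - 42)/(13 - 77) ≡ 42/19 mod 83. 19⁻¹ ≡ 35 (mod 83), so λ ≡ 59.
  x = λ² - 77 - 13 = 3481 - 90 ≡ 71; y = λ·(77 - 71) - 42 ≡ 63. → (71, 63)

(71, 63)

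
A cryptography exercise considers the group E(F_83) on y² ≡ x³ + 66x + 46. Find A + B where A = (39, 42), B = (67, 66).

(39, 42) + (67, 66). λ = (66 - 42)/(67 - 39) ≡ 24/28 mod 83. 28⁻¹ ≡ 3 (mod 83), so λ ≡ 72.
  x = λ² - 39 - 67 = 5184 - 106 ≡ 15; y = λ·(39 - 15) - 42 ≡ 26. → (15, 26)

(15, 26)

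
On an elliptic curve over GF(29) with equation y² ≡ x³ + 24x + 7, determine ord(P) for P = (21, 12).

2P: tangent at (21, 12): λ = (3·21² + 24)/(2·12) ≡ 13/24. 24⁻¹ ≡ 23 (mod 29), so λ ≡ 13·23 ≡ 9.
  x = λ² - 21 - 21 = 81 - 42 ≡ 10; y = λ·(21 - 10) - 12 ≡ 0. → (10, 0)
3P: (10, 0) + (21, 12). λ = (12 - 0)/(21 - 10) ≡ 12/11 mod 29. 11⁻¹ ≡ 8 (mod 29), so λ ≡ 9.
  x = λ² - 10 - 21 = 81 - 31 ≡ 21; y = λ·(10 - 21) - 0 ≡ 17. → (21, 17)
4P: (21, 17) + (21, 12): same x and y₁ ≡ -y₂, so the sum is ∞.
4P = ∞, so the order is 4.

4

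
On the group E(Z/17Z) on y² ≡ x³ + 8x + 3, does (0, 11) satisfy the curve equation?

no

y² = 11² ≡ 2; x³ + 8x + 3 = 3 ≡ 3 (mod 17). 2 ≠ 3.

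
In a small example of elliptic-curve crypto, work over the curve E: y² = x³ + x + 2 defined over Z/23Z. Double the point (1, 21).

tangent at (1, 21): λ = (3·1² + 1)/(2·21) ≡ 4/19. 19⁻¹ ≡ 17 (mod 23), so λ ≡ 4·17 ≡ 22.
  x = λ² - 1 - 1 = 484 - 2 ≡ 22; y = λ·(1 - 22) - 21 ≡ 0. → (22, 0)

(22, 0)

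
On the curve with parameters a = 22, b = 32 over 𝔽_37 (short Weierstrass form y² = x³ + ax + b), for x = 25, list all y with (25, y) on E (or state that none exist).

x³ + 22x + 32 = 16207 ≡ 1 (mod 37).
Square roots of 1 mod 37: 1 and 36 (since 1² = 1 ≡ 1).

1, 36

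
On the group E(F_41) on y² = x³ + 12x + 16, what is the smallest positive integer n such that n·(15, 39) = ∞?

2P: tangent at (15, 39): λ = (3·15² + 12)/(2·39) ≡ 31/37. 37⁻¹ ≡ 10 (mod 41) since 37·10 = 370 ≡ 1, so λ ≡ 31·10 ≡ 23.
  x = λ² - 15 - 15 = 529 - 30 ≡ 7; y = λ·(15 - 7) - 39 ≡ 22. → (7, 22)
3P: (7, 22) + (15, 39). λ = (39 - 22)/(15 - 7) ≡ 17/8 mod 41. 8⁻¹ ≡ 36 (mod 41) since 8·36 = 288 ≡ 1, so λ ≡ 38.
  x = λ² - 7 - 15 = 1444 - 22 ≡ 28; y = λ·(7 - 28) - 22 ≡ 0. → (28, 0)
4P: (28, 0) + (15, 39). λ = (39 - 0)/(15 - 28) ≡ 39/28 mod 41. 28⁻¹ ≡ 22 (mod 41), so λ ≡ 38.
  x = λ² - 28 - 15 = 1444 - 43 ≡ 7; y = λ·(28 - 7) - 0 ≡ 19. → (7, 19)
5P: (7, 19) + (15, 39). λ = (39 - 19)/(15 - 7) ≡ 20/8 mod 41. 8⁻¹ ≡ 36 (mod 41) since 8·36 = 288 ≡ 1, so λ ≡ 23.
  x = λ² - 7 - 15 = 529 - 22 ≡ 15; y = λ·(7 - 15) - 19 ≡ 2. → (15, 2)
6P: (15, 2) + (15, 39): same x and y₁ ≡ -y₂, so the sum is ∞.
6P = ∞, so the order is 6.

6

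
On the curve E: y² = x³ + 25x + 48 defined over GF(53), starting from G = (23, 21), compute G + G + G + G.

(46, 31)

Double-and-add on 4 = (100)₂. Start with G = (23, 21) for the leading 1-bit.
double: tangent at (23, 21): λ = (3·23² + 25)/(2·21) ≡ 22/42. 42⁻¹ ≡ 24 (mod 53) since 42·24 = 1008 ≡ 1, so λ ≡ 22·24 ≡ 51.
  x = λ² - 23 - 23 = 2601 - 46 ≡ 11; y = λ·(23 - 11) - 21 ≡ 8. → (11, 8)
double: tangent at (11, 8): λ = (3·11² + 25)/(2·8) ≡ 17/16. 16⁻¹ ≡ 10 (mod 53), so λ ≡ 17·10 ≡ 11.
  x = λ² - 11 - 11 = 121 - 22 ≡ 46; y = λ·(11 - 46) - 8 ≡ 31. → (46, 31)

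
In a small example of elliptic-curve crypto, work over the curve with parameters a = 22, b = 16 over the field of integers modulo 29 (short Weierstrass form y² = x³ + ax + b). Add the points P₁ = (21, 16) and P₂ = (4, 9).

(21, 16) + (4, 9). λ = (9 - 16)/(4 - 21) ≡ 22/12 mod 29. 12⁻¹ ≡ 17 (mod 29) since 12·17 = 204 ≡ 1, so λ ≡ 26.
  x = λ² - 21 - 4 = 676 - 25 ≡ 13; y = λ·(21 - 13) - 16 ≡ 18. → (13, 18)

(13, 18)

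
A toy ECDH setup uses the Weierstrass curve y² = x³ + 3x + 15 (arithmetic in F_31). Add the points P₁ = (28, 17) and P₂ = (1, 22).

(21, 15)

(28, 17) + (1, 22). λ = (22 - 17)/(1 - 28) ≡ 5/4 mod 31. 4⁻¹ ≡ 8 (mod 31), so λ ≡ 9.
  x = λ² - 28 - 1 = 81 - 29 ≡ 21; y = λ·(28 - 21) - 17 ≡ 15. → (21, 15)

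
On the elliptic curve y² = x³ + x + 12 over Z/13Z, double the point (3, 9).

tangent at (3, 9): λ = (3·3² + 1)/(2·9) ≡ 2/5. 5⁻¹ ≡ 8 (mod 13) since 5·8 = 40 ≡ 1, so λ ≡ 2·8 ≡ 3.
  x = λ² - 3 - 3 = 9 - 6 ≡ 3; y = λ·(3 - 3) - 9 ≡ 4. → (3, 4)

(3, 4)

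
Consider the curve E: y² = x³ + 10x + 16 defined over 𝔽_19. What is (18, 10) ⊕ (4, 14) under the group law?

(6, 11)

(18, 10) + (4, 14). λ = (14 - 10)/(4 - 18) ≡ 4/5 mod 19. 5⁻¹ ≡ 4 (mod 19), so λ ≡ 16.
  x = λ² - 18 - 4 = 256 - 22 ≡ 6; y = λ·(18 - 6) - 10 ≡ 11. → (6, 11)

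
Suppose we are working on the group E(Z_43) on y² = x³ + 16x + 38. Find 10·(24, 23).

Write G = (24, 23).
Repeated addition: build up to 10G.
2G: tangent at (24, 23): λ = (3·24² + 16)/(2·23) ≡ 24/3. 3⁻¹ ≡ 29 (mod 43), so λ ≡ 24·29 ≡ 8.
  x = λ² - 24 - 24 = 64 - 48 ≡ 16; y = λ·(24 - 16) - 23 ≡ 41. → (16, 41)
3G: (16, 41) + (24, 23). λ = (23 - 41)/(24 - 16) ≡ 25/8 mod 43. 8⁻¹ ≡ 27 (mod 43), so λ ≡ 30.
  x = λ² - 16 - 24 = 900 - 40 ≡ 0; y = λ·(16 - 0) - 41 ≡ 9. → (0, 9)
4G: (0, 9) + (24, 23). λ = (23 - 9)/(24 - 0) ≡ 14/24 mod 43. 24⁻¹ ≡ 9 (mod 43) since 24·9 = 216 ≡ 1, so λ ≡ 40.
  x = λ² - 0 - 24 = 1600 - 24 ≡ 28; y = λ·(0 - 28) - 9 ≡ 32. → (28, 32)
5G: (28, 32) + (24, 23). λ = (23 - 32)/(24 - 28) ≡ 34/39 mod 43. 39⁻¹ ≡ 32 (mod 43) since 39·32 = 1248 ≡ 1, so λ ≡ 13.
  x = λ² - 28 - 24 = 169 - 52 ≡ 31; y = λ·(28 - 31) - 32 ≡ 15. → (31, 15)
6G: (31, 15) + (24, 23). λ = (23 - 15)/(24 - 31) ≡ 8/36 mod 43. 36⁻¹ ≡ 6 (mod 43), so λ ≡ 5.
  x = λ² - 31 - 24 = 25 - 55 ≡ 13; y = λ·(31 - 13) - 15 ≡ 32. → (13, 32)
7G: (13, 32) + (24, 23). λ = (23 - 32)/(24 - 13) ≡ 34/11 mod 43. 11⁻¹ ≡ 4 (mod 43) since 11·4 = 44 ≡ 1, so λ ≡ 7.
  x = λ² - 13 - 24 = 49 - 37 ≡ 12; y = λ·(13 - 12) - 32 ≡ 18. → (12, 18)
8G: (12, 18) + (24, 23). λ = (23 - 18)/(24 - 12) ≡ 5/12 mod 43. 12⁻¹ ≡ 18 (mod 43), so λ ≡ 4.
  x = λ² - 12 - 24 = 16 - 36 ≡ 23; y = λ·(12 - 23) - 18 ≡ 24. → (23, 24)
9G: (23, 24) + (24, 23). λ = (23 - 24)/(24 - 23) ≡ 42/1 mod 43. 1⁻¹ ≡ 1 (mod 43) since 1·1 = 1 ≡ 1, so λ ≡ 42.
  x = λ² - 23 - 24 = 1764 - 47 ≡ 40; y = λ·(23 - 40) - 24 ≡ 36. → (40, 36)
10G: (40, 36) + (24, 23). λ = (23 - 36)/(24 - 40) ≡ 30/27 mod 43. 27⁻¹ ≡ 8 (mod 43) since 27·8 = 216 ≡ 1, so λ ≡ 25.
  x = λ² - 40 - 24 = 625 - 64 ≡ 2; y = λ·(40 - 2) - 36 ≡ 11. → (2, 11)

(2, 11)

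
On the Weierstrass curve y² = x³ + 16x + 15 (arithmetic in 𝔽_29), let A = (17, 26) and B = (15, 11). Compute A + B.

(17, 3)

(17, 26) + (15, 11). λ = (11 - 26)/(15 - 17) ≡ 14/27 mod 29. 27⁻¹ ≡ 14 (mod 29) since 27·14 = 378 ≡ 1, so λ ≡ 22.
  x = λ² - 17 - 15 = 484 - 32 ≡ 17; y = λ·(17 - 17) - 26 ≡ 3. → (17, 3)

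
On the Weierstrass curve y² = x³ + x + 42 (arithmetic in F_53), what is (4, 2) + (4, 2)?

tangent at (4, 2): λ = (3·4² + 1)/(2·2) ≡ 49/4. 4⁻¹ ≡ 40 (mod 53), so λ ≡ 49·40 ≡ 52.
  x = λ² - 4 - 4 = 2704 - 8 ≡ 46; y = λ·(4 - 46) - 2 ≡ 40. → (46, 40)

(46, 40)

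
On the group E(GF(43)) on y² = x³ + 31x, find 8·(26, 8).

Write Q = (26, 8).
Double-and-add on 8 = (1000)₂. Start with Q = (26, 8) for the leading 1-bit.
double: tangent at (26, 8): λ = (3·26² + 31)/(2·8) ≡ 38/16. 16⁻¹ ≡ 35 (mod 43) since 16·35 = 560 ≡ 1, so λ ≡ 38·35 ≡ 40.
  x = λ² - 26 - 26 = 1600 - 52 ≡ 0; y = λ·(26 - 0) - 8 ≡ 0. → (0, 0)
double: (0, 0) + (0, 0): same x and y₁ ≡ -y₂, so the sum is 𝒪.
double: 𝒪 + 𝒪 = 𝒪 (identity).

O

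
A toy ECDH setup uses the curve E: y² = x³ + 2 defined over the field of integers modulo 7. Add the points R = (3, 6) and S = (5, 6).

(3, 6) + (5, 6). λ = (6 - 6)/(5 - 3) ≡ 0/2 mod 7. 2⁻¹ ≡ 4 (mod 7), so λ ≡ 0.
  x = λ² - 3 - 5 = 0 - 8 ≡ 6; y = λ·(3 - 6) - 6 ≡ 1. → (6, 1)

(6, 1)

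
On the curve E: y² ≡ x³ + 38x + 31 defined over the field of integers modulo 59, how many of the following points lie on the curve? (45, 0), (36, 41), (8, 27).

(45, 0): 0² ≡ 0, rhs ≡ 0 → on.
(36, 41): 41² ≡ 29, rhs ≡ 29 → on.
(8, 27): 27² ≡ 21, rhs ≡ 21 → on.

3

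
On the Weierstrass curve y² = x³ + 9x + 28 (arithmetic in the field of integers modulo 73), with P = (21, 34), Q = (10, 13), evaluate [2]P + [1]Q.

(33, 45)

First 2P:
Repeated addition: build up to 2P.
2P: tangent at (21, 34): λ = (3·21² + 9)/(2·34) ≡ 18/68. 68⁻¹ ≡ 29 (mod 73), so λ ≡ 18·29 ≡ 11.
  x = λ² - 21 - 21 = 121 - 42 ≡ 6; y = λ·(21 - 6) - 34 ≡ 58. → (6, 58)
2P = (6, 58).
Finally 2P + Q:
(6, 58) + (10, 13). λ = (13 - 58)/(10 - 6) ≡ 28/4 mod 73. 4⁻¹ ≡ 55 (mod 73), so λ ≡ 7.
  x = λ² - 6 - 10 = 49 - 16 ≡ 33; y = λ·(6 - 33) - 58 ≡ 45. → (33, 45)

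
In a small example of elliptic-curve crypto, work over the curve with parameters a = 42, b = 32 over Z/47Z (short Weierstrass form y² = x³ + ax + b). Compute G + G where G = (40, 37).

(16, 37)

tangent at (40, 37): λ = (3·40² + 42)/(2·37) ≡ 1/27. 27⁻¹ ≡ 7 (mod 47) since 27·7 = 189 ≡ 1, so λ ≡ 1·7 ≡ 7.
  x = λ² - 40 - 40 = 49 - 80 ≡ 16; y = λ·(40 - 16) - 37 ≡ 37. → (16, 37)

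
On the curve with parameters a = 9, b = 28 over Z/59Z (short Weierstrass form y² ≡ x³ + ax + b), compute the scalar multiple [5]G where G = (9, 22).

(47, 32)

Repeated addition: build up to 5G.
2G: tangent at (9, 22): λ = (3·9² + 9)/(2·22) ≡ 16/44. 44⁻¹ ≡ 55 (mod 59), so λ ≡ 16·55 ≡ 54.
  x = λ² - 9 - 9 = 2916 - 18 ≡ 7; y = λ·(9 - 7) - 22 ≡ 27. → (7, 27)
3G: (7, 27) + (9, 22). λ = (22 - 27)/(9 - 7) ≡ 54/2 mod 59. 2⁻¹ ≡ 30 (mod 59), so λ ≡ 27.
  x = λ² - 7 - 9 = 729 - 16 ≡ 5; y = λ·(7 - 5) - 27 ≡ 27. → (5, 27)
4G: (5, 27) + (9, 22). λ = (22 - 27)/(9 - 5) ≡ 54/4 mod 59. 4⁻¹ ≡ 15 (mod 59), so λ ≡ 43.
  x = λ² - 5 - 9 = 1849 - 14 ≡ 6; y = λ·(5 - 6) - 27 ≡ 48. → (6, 48)
5G: (6, 48) + (9, 22). λ = (22 - 48)/(9 - 6) ≡ 33/3 mod 59. 3⁻¹ ≡ 20 (mod 59), so λ ≡ 11.
  x = λ² - 6 - 9 = 121 - 15 ≡ 47; y = λ·(6 - 47) - 48 ≡ 32. → (47, 32)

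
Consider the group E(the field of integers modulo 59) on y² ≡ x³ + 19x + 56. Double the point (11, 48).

tangent at (11, 48): λ = (3·11² + 19)/(2·48) ≡ 28/37. 37⁻¹ ≡ 8 (mod 59), so λ ≡ 28·8 ≡ 47.
  x = λ² - 11 - 11 = 2209 - 22 ≡ 4; y = λ·(11 - 4) - 48 ≡ 45. → (4, 45)

(4, 45)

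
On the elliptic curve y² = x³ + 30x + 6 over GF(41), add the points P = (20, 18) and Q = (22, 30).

(20, 18) + (22, 30). λ = (30 - 18)/(22 - 20) ≡ 12/2 mod 41. 2⁻¹ ≡ 21 (mod 41), so λ ≡ 6.
  x = λ² - 20 - 22 = 36 - 42 ≡ 35; y = λ·(20 - 35) - 18 ≡ 15. → (35, 15)

(35, 15)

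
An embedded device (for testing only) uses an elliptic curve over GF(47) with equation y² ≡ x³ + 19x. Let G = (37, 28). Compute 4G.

Double-and-add on 4 = (100)₂. Start with G = (37, 28) for the leading 1-bit.
double: tangent at (37, 28): λ = (3·37² + 19)/(2·28) ≡ 37/9. 9⁻¹ ≡ 21 (mod 47), so λ ≡ 37·21 ≡ 25.
  x = λ² - 37 - 37 = 625 - 74 ≡ 34; y = λ·(37 - 34) - 28 ≡ 0. → (34, 0)
double: (34, 0) + (34, 0): same x and y₁ ≡ -y₂, so the sum is 𝒪.

O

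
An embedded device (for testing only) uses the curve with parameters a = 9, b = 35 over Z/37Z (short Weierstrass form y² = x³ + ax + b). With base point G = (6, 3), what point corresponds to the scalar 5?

(22, 15)

Double-and-add on 5 = (101)₂. Start with G = (6, 3) for the leading 1-bit.
double: tangent at (6, 3): λ = (3·6² + 9)/(2·3) ≡ 6/6. 6⁻¹ ≡ 31 (mod 37), so λ ≡ 6·31 ≡ 1.
  x = λ² - 6 - 6 = 1 - 12 ≡ 26; y = λ·(6 - 26) - 3 ≡ 14. → (26, 14)
double: tangent at (26, 14): λ = (3·26² + 9)/(2·14) ≡ 2/28. 28⁻¹ ≡ 4 (mod 37) since 28·4 = 112 ≡ 1, so λ ≡ 2·4 ≡ 8.
  x = λ² - 26 - 26 = 64 - 52 ≡ 12; y = λ·(26 - 12) - 14 ≡ 24. → (12, 24)
add G: (12, 24) + (6, 3). λ = (3 - 24)/(6 - 12) ≡ 16/31 mod 37. 31⁻¹ ≡ 6 (mod 37), so λ ≡ 22.
  x = λ² - 12 - 6 = 484 - 18 ≡ 22; y = λ·(12 - 22) - 24 ≡ 15. → (22, 15)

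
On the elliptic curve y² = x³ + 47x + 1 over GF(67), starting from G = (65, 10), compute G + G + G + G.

(49, 36)

Repeated addition: build up to 4G.
2G: tangent at (65, 10): λ = (3·65² + 47)/(2·10) ≡ 59/20. 20⁻¹ ≡ 57 (mod 67) since 20·57 = 1140 ≡ 1, so λ ≡ 59·57 ≡ 13.
  x = λ² - 65 - 65 = 169 - 130 ≡ 39; y = λ·(65 - 39) - 10 ≡ 60. → (39, 60)
3G: (39, 60) + (65, 10). λ = (10 - 60)/(65 - 39) ≡ 17/26 mod 67. 26⁻¹ ≡ 49 (mod 67), so λ ≡ 29.
  x = λ² - 39 - 65 = 841 - 104 ≡ 0; y = λ·(39 - 0) - 60 ≡ 66. → (0, 66)
4G: (0, 66) + (65, 10). λ = (10 - 66)/(65 - 0) ≡ 11/65 mod 67. 65⁻¹ ≡ 33 (mod 67), so λ ≡ 28.
  x = λ² - 0 - 65 = 784 - 65 ≡ 49; y = λ·(0 - 49) - 66 ≡ 36. → (49, 36)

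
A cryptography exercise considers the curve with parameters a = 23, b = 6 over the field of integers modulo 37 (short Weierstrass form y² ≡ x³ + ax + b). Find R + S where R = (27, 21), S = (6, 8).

(27, 21) + (6, 8). λ = (8 - 21)/(6 - 27) ≡ 24/16 mod 37. 16⁻¹ ≡ 7 (mod 37), so λ ≡ 20.
  x = λ² - 27 - 6 = 400 - 33 ≡ 34; y = λ·(27 - 34) - 21 ≡ 24. → (34, 24)

(34, 24)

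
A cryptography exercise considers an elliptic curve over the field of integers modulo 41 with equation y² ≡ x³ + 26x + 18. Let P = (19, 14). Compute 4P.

(7, 16)

Double-and-add on 4 = (100)₂. Start with P = (19, 14) for the leading 1-bit.
double: tangent at (19, 14): λ = (3·19² + 26)/(2·14) ≡ 2/28. 28⁻¹ ≡ 22 (mod 41) since 28·22 = 616 ≡ 1, so λ ≡ 2·22 ≡ 3.
  x = λ² - 19 - 19 = 9 - 38 ≡ 12; y = λ·(19 - 12) - 14 ≡ 7. → (12, 7)
double: tangent at (12, 7): λ = (3·12² + 26)/(2·7) ≡ 7/14. 14⁻¹ ≡ 3 (mod 41) since 14·3 = 42 ≡ 1, so λ ≡ 7·3 ≡ 21.
  x = λ² - 12 - 12 = 441 - 24 ≡ 7; y = λ·(12 - 7) - 7 ≡ 16. → (7, 16)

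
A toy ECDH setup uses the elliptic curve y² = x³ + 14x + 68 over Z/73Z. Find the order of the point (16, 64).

2P: tangent at (16, 64): λ = (3·16² + 14)/(2·64) ≡ 52/55. 55⁻¹ ≡ 4 (mod 73), so λ ≡ 52·4 ≡ 62.
  x = λ² - 16 - 16 = 3844 - 32 ≡ 16; y = λ·(16 - 16) - 64 ≡ 9. → (16, 9)
3P: (16, 9) + (16, 64): same x and y₁ ≡ -y₂, so the sum is O.
3P = O, so the order is 3.

3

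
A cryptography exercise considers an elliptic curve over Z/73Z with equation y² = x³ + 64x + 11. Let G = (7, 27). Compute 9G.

Repeated addition: build up to 9G.
2G: tangent at (7, 27): λ = (3·7² + 64)/(2·27) ≡ 65/54. 54⁻¹ ≡ 23 (mod 73), so λ ≡ 65·23 ≡ 35.
  x = λ² - 7 - 7 = 1225 - 14 ≡ 43; y = λ·(7 - 43) - 27 ≡ 27. → (43, 27)
3G: (43, 27) + (7, 27). λ = (27 - 27)/(7 - 43) ≡ 0/37 mod 73. 37⁻¹ ≡ 2 (mod 73), so λ ≡ 0.
  x = λ² - 43 - 7 = 0 - 50 ≡ 23; y = λ·(43 - 23) - 27 ≡ 46. → (23, 46)
4G: (23, 46) + (7, 27). λ = (27 - 46)/(7 - 23) ≡ 54/57 mod 73. 57⁻¹ ≡ 41 (mod 73), so λ ≡ 24.
  x = λ² - 23 - 7 = 576 - 30 ≡ 35; y = λ·(23 - 35) - 46 ≡ 31. → (35, 31)
5G: (35, 31) + (7, 27). λ = (27 - 31)/(7 - 35) ≡ 69/45 mod 73. 45⁻¹ ≡ 13 (mod 73) since 45·13 = 585 ≡ 1, so λ ≡ 21.
  x = λ² - 35 - 7 = 441 - 42 ≡ 34; y = λ·(35 - 34) - 31 ≡ 63. → (34, 63)
6G: (34, 63) + (7, 27). λ = (27 - 63)/(7 - 34) ≡ 37/46 mod 73. 46⁻¹ ≡ 27 (mod 73), so λ ≡ 50.
  x = λ² - 34 - 7 = 2500 - 41 ≡ 50; y = λ·(34 - 50) - 63 ≡ 13. → (50, 13)
7G: (50, 13) + (7, 27). λ = (27 - 13)/(7 - 50) ≡ 14/30 mod 73. 30⁻¹ ≡ 56 (mod 73) since 30·56 = 1680 ≡ 1, so λ ≡ 54.
  x = λ² - 50 - 7 = 2916 - 57 ≡ 12; y = λ·(50 - 12) - 13 ≡ 68. → (12, 68)
8G: (12, 68) + (7, 27). λ = (27 - 68)/(7 - 12) ≡ 32/68 mod 73. 68⁻¹ ≡ 29 (mod 73) since 68·29 = 1972 ≡ 1, so λ ≡ 52.
  x = λ² - 12 - 7 = 2704 - 19 ≡ 57; y = λ·(12 - 57) - 68 ≡ 1. → (57, 1)
9G: (57, 1) + (7, 27). λ = (27 - 1)/(7 - 57) ≡ 26/23 mod 73. 23⁻¹ ≡ 54 (mod 73), so λ ≡ 17.
  x = λ² - 57 - 7 = 289 - 64 ≡ 6; y = λ·(57 - 6) - 1 ≡ 63. → (6, 63)

(6, 63)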